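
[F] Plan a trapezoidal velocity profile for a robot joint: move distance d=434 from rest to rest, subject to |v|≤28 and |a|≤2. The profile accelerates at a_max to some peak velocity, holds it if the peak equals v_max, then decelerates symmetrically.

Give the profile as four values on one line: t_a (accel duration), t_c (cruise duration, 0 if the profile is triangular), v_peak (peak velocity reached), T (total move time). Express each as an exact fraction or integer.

t_a=14 t_c=3/2 v_peak=28 T=59/2

vₘ²/aₘ = 28²/2 = 392
434 ≥ 392 ⇒ cruise phase
t_a = 28/2 = 14; v_peak = 28
d_cruise = 434 − 392 = 42; t_c = 42/28 = 3/2
T = 2·14 + 3/2 = 59/2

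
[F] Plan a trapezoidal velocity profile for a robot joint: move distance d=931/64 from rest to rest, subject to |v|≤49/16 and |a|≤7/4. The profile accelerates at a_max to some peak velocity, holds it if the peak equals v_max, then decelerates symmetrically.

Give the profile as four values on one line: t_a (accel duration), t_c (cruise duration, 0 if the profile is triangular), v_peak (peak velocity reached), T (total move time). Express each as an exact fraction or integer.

vₘ²/aₘ = (49/16)²/(7/4) = 343/64
931/64 ≥ 343/64 ⇒ cruise phase
t_a = (49/16)/(7/4) = 7/4; v_peak = 49/16
d_cruise = 931/64 − 343/64 = 147/16; t_c = (147/16)/(49/16) = 3
T = 2·7/4 + 3 = 13/2

t_a=7/4 t_c=3 v_peak=49/16 T=13/2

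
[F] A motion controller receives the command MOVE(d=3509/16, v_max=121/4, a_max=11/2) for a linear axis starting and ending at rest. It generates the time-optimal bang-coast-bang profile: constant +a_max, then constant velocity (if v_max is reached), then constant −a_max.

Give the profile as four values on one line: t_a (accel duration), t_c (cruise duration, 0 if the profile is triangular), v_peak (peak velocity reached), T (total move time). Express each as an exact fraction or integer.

t_a=11/2 t_c=7/4 v_peak=121/4 T=51/4

v_max²/a_max = (121/4)²/(11/2) = 1331/8
3509/16 ≥ 1331/8 so v_max reached
t_a = (121/4)/(11/2) = 11/2; v_peak = 121/4
d_cruise = 3509/16 − 1331/8 = 847/16; t_c = (847/16)/(121/4) = 7/4
T = 2·11/2 + 7/4 = 51/4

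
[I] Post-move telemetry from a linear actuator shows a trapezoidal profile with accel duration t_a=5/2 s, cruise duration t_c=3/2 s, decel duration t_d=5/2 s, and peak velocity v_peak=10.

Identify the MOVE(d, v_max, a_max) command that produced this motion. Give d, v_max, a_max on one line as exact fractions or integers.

a_max = 10/(5/2) = 4
d_a = ½·10·5/2 = 25/2; d_c = 10·3/2 = 15
d = 2·25/2 + 15 = 40
t_c = 3/2 > 0 → v_max = v_peak = 10

d=40 v_max=10 a_max=4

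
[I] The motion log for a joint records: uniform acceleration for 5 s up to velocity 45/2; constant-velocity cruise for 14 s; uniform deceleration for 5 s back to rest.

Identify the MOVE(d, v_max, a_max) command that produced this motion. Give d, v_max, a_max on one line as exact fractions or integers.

d=855/2 v_max=45/2 a_max=9/2

a_max = (45/2)/5 = 9/2
d_a = ½·45/2·5 = 225/4; d_c = 45/2·14 = 315
d = 2·225/4 + 315 = 855/2
t_c = 14 > 0 → v_max = v_peak = 45/2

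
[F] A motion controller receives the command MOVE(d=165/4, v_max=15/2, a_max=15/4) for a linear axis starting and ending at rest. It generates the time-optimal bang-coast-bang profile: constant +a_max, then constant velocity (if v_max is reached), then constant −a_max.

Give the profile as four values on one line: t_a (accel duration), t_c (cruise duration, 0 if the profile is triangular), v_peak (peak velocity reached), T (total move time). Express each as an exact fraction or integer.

vₘ²/aₘ = (15/2)²/(15/4) = 15
165/4 ≥ 15 → trapezoidal
t_a = (15/2)/(15/4) = 2; v_peak = 15/2
d_cruise = 165/4 − 15 = 105/4; t_c = (105/4)/(15/2) = 7/2
T = 2·2 + 7/2 = 15/2

t_a=2 t_c=7/2 v_peak=15/2 T=15/2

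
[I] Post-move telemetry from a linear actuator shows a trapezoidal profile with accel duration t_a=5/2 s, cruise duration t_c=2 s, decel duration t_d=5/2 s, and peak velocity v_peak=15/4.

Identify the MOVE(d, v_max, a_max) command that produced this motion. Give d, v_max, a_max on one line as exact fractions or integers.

a_max = (15/4)/(5/2) = 3/2
d_a = ½·15/4·5/2 = 75/16; d_c = 15/4·2 = 15/2
d = 2·75/16 + 15/2 = 135/8
t_c = 2 > 0 → v_max = v_peak = 15/4

d=135/8 v_max=15/4 a_max=3/2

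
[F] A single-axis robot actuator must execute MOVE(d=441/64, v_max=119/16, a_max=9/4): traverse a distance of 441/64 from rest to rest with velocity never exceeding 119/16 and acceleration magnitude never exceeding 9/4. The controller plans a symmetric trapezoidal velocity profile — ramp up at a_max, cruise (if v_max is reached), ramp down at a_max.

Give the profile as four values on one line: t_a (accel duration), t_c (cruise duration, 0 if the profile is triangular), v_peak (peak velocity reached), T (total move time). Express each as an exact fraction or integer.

t_a=7/4 t_c=0 v_peak=63/16 T=7/2

v_max²/a_max = (119/16)²/(9/4) = 14161/576
441/64 < 14161/576 → triangular
v_peak = √(441/64·9/4) = √(3969/256) = 63/16
t_a = (63/16)/(9/4) = 7/4; t_c = 0
T = 2·7/4 = 7/2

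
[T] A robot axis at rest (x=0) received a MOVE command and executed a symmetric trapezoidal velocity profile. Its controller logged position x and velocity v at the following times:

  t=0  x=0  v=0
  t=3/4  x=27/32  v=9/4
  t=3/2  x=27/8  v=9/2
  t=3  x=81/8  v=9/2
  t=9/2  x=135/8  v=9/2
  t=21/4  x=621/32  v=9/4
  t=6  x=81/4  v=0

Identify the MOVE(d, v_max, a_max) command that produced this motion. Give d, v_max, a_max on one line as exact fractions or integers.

d=81/4 v_max=9/2 a_max=3

final state: t=6, x=81/4, v=0 → d = 81/4
a_max = (9/4−0)/(3/4−0) = 3
max v = 9/2 over t∈[3/2,9/2] → v_max = 9/2
check: 9/2·(3/2+3) = 81/4 ✓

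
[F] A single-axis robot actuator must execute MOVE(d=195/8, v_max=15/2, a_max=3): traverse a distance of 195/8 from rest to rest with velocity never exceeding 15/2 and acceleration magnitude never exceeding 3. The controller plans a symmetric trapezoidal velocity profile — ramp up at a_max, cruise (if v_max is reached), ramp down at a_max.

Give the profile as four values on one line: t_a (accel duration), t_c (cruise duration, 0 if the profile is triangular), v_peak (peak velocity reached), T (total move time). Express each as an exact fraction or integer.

t_a=5/2 t_c=3/4 v_peak=15/2 T=23/4

(v_max)²/a_max = (15/2)²/3 = 75/4
195/8 ≥ 75/4 → trapezoidal
t_a = (15/2)/3 = 5/2; v_peak = 15/2
d_cruise = 195/8 − 75/4 = 45/8; t_c = (45/8)/(15/2) = 3/4
T = 2·5/2 + 3/4 = 23/4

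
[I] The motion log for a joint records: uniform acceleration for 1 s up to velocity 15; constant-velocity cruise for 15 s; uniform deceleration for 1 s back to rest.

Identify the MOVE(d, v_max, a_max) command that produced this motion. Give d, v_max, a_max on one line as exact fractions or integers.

d=240 v_max=15 a_max=15

a_max = 15/1 = 15
d_a = ½·15·1 = 15/2; d_c = 15·15 = 225
d = 2·15/2 + 225 = 240
t_c = 15 > 0 so v_max = 15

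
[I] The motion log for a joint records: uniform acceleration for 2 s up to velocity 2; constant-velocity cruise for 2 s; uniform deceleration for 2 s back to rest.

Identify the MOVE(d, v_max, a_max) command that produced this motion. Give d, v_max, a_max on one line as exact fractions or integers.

a_max = 2/2 = 1
d_a = ½·2·2 = 2; d_c = 2·2 = 4
d = 2·2 + 4 = 8
t_c = 2 > 0 ⇒ limit active, v_max = 2

d=8 v_max=2 a_max=1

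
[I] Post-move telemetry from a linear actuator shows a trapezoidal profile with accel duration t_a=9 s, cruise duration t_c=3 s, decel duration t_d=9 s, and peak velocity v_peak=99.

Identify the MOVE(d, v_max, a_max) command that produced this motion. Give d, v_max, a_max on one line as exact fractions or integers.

d=1188 v_max=99 a_max=11

a_max = 99/9 = 11
d_a = ½·99·9 = 891/2; d_c = 99·3 = 297
d = 2·891/2 + 297 = 1188
t_c = 3 > 0 so v_max = 99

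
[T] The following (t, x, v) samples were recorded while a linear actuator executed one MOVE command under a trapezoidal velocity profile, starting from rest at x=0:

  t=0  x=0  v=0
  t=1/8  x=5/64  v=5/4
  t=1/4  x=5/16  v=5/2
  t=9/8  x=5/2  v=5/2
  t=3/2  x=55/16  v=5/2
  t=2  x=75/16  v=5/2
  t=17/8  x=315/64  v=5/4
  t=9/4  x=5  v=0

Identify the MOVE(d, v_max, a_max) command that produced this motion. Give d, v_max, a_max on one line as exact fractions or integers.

final state: t=9/4, x=5, v=0 → d = 5
a_max = (5/4−0)/(1/8−0) = 10
max v = 5/2 over t∈[1/4,2] → v_max = 5/2
check: 5/2·(1/4+7/4) = 5 ✓

d=5 v_max=5/2 a_max=10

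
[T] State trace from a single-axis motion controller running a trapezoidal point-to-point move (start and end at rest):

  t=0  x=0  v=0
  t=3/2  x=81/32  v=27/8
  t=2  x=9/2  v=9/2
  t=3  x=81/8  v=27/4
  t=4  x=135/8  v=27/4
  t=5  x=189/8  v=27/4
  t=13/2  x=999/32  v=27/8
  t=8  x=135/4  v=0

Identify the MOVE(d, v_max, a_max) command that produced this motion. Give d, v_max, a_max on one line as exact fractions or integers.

d=135/4 v_max=27/4 a_max=9/4

final state: t=8, x=135/4, v=0 → d = 135/4
a_max = (27/8−0)/(3/2−0) = 9/4
max v = 27/4 over t∈[3,5] → v_max = 27/4
check: 27/4·(3+2) = 135/4 ✓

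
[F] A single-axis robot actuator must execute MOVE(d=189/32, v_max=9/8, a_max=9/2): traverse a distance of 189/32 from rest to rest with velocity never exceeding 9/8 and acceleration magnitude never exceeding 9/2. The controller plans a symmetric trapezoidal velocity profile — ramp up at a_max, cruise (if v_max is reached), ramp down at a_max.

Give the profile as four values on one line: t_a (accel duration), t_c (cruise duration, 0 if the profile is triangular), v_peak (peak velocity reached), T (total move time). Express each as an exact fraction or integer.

vₘ²/aₘ = (9/8)²/(9/2) = 9/32
189/32 ≥ 9/32 so v_max reached
t_a = (9/8)/(9/2) = 1/4; v_peak = 9/8
d_cruise = 189/32 − 9/32 = 45/8; t_c = (45/8)/(9/8) = 5
T = 2·1/4 + 5 = 11/2

t_a=1/4 t_c=5 v_peak=9/8 T=11/2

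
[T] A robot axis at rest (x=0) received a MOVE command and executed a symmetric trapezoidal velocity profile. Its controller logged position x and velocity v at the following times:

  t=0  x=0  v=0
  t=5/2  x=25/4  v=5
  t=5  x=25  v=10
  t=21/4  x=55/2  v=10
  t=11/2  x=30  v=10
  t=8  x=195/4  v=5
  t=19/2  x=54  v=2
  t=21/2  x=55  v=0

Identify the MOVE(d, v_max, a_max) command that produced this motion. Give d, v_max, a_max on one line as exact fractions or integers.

final state: t=21/2, x=55, v=0 → d = 55
a_max = (5−0)/(5/2−0) = 2
max v = 10 over t∈[5,11/2] → v_max = 10
check: 10·(5+1/2) = 55 ✓

d=55 v_max=10 a_max=2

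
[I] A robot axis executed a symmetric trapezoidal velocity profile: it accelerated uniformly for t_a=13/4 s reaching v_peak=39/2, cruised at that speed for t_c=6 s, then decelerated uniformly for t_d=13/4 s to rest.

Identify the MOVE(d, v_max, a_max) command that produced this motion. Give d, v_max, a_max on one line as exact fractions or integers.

a_max = (39/2)/(13/4) = 6
d_a = ½·39/2·13/4 = 507/16; d_c = 39/2·6 = 117
d = 2·507/16 + 117 = 1443/8
t_c = 6 > 0 ⇒ limit active, v_max = 39/2

d=1443/8 v_max=39/2 a_max=6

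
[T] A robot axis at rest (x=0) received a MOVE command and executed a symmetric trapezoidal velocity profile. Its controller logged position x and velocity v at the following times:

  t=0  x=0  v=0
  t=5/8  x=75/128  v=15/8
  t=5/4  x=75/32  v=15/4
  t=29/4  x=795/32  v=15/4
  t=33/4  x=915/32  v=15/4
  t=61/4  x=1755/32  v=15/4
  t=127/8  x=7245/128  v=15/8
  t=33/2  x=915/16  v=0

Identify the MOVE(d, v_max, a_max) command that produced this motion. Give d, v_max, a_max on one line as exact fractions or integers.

final state: t=33/2, x=915/16, v=0 → d = 915/16
a_max = (15/8−0)/(5/8−0) = 3
max v = 15/4 over t∈[5/4,61/4] → v_max = 15/4
check: 15/4·(5/4+14) = 915/16 ✓

d=915/16 v_max=15/4 a_max=3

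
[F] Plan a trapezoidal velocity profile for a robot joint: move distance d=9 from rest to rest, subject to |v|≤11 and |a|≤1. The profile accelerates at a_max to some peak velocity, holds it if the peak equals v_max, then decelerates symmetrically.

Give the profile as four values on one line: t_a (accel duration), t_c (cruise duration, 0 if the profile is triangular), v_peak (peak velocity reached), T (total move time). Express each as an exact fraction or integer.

t_a=3 t_c=0 v_peak=3 T=6

vₘ²/aₘ = 11²/1 = 121
9 < 121 so t_c = 0
v_peak = √(9·1) = √9 = 3
t_a = 3/1 = 3; t_c = 0
T = 2·3 = 6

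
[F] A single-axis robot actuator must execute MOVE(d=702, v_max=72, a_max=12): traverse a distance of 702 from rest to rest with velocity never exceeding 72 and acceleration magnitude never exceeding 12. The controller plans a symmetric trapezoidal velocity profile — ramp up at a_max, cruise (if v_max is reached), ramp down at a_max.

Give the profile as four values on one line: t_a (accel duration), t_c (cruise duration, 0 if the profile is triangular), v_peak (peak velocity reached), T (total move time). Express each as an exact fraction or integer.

t_a=6 t_c=15/4 v_peak=72 T=63/4

v_max²/a_max = 72²/12 = 432
702 ≥ 432 so v_max reached
t_a = 72/12 = 6; v_peak = 72
d_cruise = 702 − 432 = 270; t_c = 270/72 = 15/4
T = 2·6 + 15/4 = 63/4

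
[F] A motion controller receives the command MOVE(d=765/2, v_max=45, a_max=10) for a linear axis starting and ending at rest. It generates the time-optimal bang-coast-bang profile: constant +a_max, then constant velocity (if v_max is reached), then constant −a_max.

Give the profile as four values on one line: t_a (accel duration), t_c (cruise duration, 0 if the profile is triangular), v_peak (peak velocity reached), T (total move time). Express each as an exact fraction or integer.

t_a=9/2 t_c=4 v_peak=45 T=13

v_max²/a_max = 45²/10 = 405/2
765/2 ≥ 405/2 so v_max reached
t_a = 45/10 = 9/2; v_peak = 45
d_cruise = 765/2 − 405/2 = 180; t_c = 180/45 = 4
T = 2·9/2 + 4 = 13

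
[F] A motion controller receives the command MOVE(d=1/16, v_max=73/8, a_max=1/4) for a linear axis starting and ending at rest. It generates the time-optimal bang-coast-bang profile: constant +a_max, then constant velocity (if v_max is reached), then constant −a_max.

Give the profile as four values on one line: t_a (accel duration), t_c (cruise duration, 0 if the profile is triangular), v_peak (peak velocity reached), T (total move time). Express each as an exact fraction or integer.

t_a=1/2 t_c=0 v_peak=1/8 T=1

vₘ²/aₘ = (73/8)²/(1/4) = 5329/16
1/16 < 5329/16 so t_c = 0
v_peak = √(1/16·1/4) = √(1/64) = 1/8
t_a = (1/8)/(1/4) = 1/2; t_c = 0
T = 2·1/2 = 1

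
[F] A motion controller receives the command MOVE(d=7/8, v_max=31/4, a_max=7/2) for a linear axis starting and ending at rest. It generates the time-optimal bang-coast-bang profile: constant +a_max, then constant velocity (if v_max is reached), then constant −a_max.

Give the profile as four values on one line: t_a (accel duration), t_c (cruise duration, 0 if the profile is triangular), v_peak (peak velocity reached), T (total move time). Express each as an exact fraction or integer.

t_a=1/2 t_c=0 v_peak=7/4 T=1

v_max²/a_max = (31/4)²/(7/2) = 961/56
7/8 < 961/56 so t_c = 0
v_peak = √(7/8·7/2) = √(49/16) = 7/4
t_a = (7/4)/(7/2) = 1/2; t_c = 0
T = 2·1/2 = 1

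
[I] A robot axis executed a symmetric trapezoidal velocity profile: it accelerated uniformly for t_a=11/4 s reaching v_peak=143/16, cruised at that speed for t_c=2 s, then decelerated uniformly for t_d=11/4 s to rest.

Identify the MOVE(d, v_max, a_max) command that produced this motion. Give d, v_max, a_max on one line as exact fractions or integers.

a_max = (143/16)/(11/4) = 13/4
d_a = ½·143/16·11/4 = 1573/128; d_c = 143/16·2 = 143/8
d = 2·1573/128 + 143/8 = 2717/64
t_c = 2 > 0 so v_max = 143/16

d=2717/64 v_max=143/16 a_max=13/4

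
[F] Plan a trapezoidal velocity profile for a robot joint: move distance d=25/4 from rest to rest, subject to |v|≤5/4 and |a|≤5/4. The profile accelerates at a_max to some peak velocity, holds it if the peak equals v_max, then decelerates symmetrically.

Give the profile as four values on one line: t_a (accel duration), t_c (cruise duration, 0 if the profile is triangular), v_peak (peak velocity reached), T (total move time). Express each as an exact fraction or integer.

(v_max)²/a_max = (5/4)²/(5/4) = 5/4
25/4 ≥ 5/4 ⇒ cruise phase
t_a = (5/4)/(5/4) = 1; v_peak = 5/4
d_cruise = 25/4 − 5/4 = 5; t_c = 5/(5/4) = 4
T = 2·1 + 4 = 6

t_a=1 t_c=4 v_peak=5/4 T=6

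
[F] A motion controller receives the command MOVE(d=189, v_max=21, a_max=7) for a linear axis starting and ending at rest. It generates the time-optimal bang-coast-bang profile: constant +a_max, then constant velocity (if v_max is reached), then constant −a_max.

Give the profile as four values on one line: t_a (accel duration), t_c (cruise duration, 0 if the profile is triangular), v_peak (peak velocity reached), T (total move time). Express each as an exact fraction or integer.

v_max²/a_max = 21²/7 = 63
189 ≥ 63 ⇒ cruise phase
t_a = 21/7 = 3; v_peak = 21
d_cruise = 189 − 63 = 126; t_c = 126/21 = 6
T = 2·3 + 6 = 12

t_a=3 t_c=6 v_peak=21 T=12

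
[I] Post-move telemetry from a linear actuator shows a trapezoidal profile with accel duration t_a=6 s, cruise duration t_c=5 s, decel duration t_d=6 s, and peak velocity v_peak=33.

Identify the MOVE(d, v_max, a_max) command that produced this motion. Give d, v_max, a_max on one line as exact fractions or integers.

a_max = 33/6 = 11/2
d_a = ½·33·6 = 99; d_c = 33·5 = 165
d = 2·99 + 165 = 363
t_c = 5 > 0 so v_max = 33

d=363 v_max=33 a_max=11/2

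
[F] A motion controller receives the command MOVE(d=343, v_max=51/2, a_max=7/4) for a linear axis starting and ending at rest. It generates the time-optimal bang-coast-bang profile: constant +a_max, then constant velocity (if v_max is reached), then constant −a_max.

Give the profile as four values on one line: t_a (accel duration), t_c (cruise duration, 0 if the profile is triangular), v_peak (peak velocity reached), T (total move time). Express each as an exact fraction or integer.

t_a=14 t_c=0 v_peak=49/2 T=28

v_max²/a_max = (51/2)²/(7/4) = 2601/7
343 < 2601/7 → triangular
v_peak = √(343·7/4) = √(2401/4) = 49/2
t_a = (49/2)/(7/4) = 14; t_c = 0
T = 2·14 = 28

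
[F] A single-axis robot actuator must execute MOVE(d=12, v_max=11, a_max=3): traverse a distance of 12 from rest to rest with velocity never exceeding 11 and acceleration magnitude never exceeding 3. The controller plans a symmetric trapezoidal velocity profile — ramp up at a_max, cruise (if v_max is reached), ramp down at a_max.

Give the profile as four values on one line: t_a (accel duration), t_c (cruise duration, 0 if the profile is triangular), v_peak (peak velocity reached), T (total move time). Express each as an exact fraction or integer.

vₘ²/aₘ = 11²/3 = 121/3
12 < 121/3 ⇒ no cruise
v_peak = √(12·3) = √36 = 6
t_a = 6/3 = 2; t_c = 0
T = 2·2 = 4

t_a=2 t_c=0 v_peak=6 T=4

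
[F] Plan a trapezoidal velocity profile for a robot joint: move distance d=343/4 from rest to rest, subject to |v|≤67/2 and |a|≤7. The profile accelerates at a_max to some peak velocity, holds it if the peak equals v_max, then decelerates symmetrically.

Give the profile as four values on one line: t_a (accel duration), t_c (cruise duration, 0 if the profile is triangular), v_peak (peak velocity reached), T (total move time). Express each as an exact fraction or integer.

t_a=7/2 t_c=0 v_peak=49/2 T=7

v_max²/a_max = (67/2)²/7 = 4489/28
343/4 < 4489/28 so t_c = 0
v_peak = √(343/4·7) = √(2401/4) = 49/2
t_a = (49/2)/7 = 7/2; t_c = 0
T = 2·7/2 = 7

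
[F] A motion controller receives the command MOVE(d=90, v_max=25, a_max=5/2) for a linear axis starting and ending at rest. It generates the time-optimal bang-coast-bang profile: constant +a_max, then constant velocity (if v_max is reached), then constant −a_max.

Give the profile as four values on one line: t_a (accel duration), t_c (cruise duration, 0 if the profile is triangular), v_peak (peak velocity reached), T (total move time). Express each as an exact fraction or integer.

t_a=6 t_c=0 v_peak=15 T=12

v_max²/a_max = 25²/(5/2) = 250
90 < 250 so t_c = 0
v_peak = √(90·5/2) = √225 = 15
t_a = 15/(5/2) = 6; t_c = 0
T = 2·6 = 12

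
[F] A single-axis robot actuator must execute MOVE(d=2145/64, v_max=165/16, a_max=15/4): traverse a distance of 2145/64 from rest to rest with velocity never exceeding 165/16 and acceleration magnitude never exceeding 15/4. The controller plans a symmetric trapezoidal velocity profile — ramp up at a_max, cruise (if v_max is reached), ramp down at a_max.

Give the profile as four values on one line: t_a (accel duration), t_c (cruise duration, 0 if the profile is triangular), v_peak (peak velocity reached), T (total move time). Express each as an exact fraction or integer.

t_a=11/4 t_c=1/2 v_peak=165/16 T=6

vₘ²/aₘ = (165/16)²/(15/4) = 1815/64
2145/64 ≥ 1815/64 so v_max reached
t_a = (165/16)/(15/4) = 11/4; v_peak = 165/16
d_cruise = 2145/64 − 1815/64 = 165/32; t_c = (165/32)/(165/16) = 1/2
T = 2·11/4 + 1/2 = 6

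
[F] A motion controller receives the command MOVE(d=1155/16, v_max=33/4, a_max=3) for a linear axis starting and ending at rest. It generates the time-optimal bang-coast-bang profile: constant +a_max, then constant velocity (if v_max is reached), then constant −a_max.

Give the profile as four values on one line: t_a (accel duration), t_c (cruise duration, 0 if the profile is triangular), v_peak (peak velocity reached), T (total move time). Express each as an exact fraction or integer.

vₘ²/aₘ = (33/4)²/3 = 363/16
1155/16 ≥ 363/16 → trapezoidal
t_a = (33/4)/3 = 11/4; v_peak = 33/4
d_cruise = 1155/16 − 363/16 = 99/2; t_c = (99/2)/(33/4) = 6
T = 2·11/4 + 6 = 23/2

t_a=11/4 t_c=6 v_peak=33/4 T=23/2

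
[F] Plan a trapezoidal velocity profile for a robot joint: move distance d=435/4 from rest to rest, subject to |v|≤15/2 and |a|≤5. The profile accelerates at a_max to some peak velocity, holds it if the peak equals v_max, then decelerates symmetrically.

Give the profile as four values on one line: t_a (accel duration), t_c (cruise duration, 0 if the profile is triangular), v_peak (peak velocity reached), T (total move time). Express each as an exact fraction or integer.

t_a=3/2 t_c=13 v_peak=15/2 T=16

vₘ²/aₘ = (15/2)²/5 = 45/4
435/4 ≥ 45/4 so v_max reached
t_a = (15/2)/5 = 3/2; v_peak = 15/2
d_cruise = 435/4 − 45/4 = 195/2; t_c = (195/2)/(15/2) = 13
T = 2·3/2 + 13 = 16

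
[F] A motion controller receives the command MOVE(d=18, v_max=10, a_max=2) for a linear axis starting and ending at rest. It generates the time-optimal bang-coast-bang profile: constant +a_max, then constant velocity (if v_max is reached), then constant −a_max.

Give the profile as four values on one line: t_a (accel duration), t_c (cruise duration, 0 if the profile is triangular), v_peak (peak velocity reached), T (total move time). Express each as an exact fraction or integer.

v_max²/a_max = 10²/2 = 50
18 < 50 so t_c = 0
v_peak = √(18·2) = √36 = 6
t_a = 6/2 = 3; t_c = 0
T = 2·3 = 6

t_a=3 t_c=0 v_peak=6 T=6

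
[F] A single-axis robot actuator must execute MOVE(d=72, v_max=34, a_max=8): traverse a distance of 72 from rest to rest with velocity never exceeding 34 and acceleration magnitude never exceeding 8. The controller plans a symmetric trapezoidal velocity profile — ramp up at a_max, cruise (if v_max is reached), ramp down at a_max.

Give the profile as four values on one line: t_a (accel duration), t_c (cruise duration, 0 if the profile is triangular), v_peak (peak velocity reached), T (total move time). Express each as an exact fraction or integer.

t_a=3 t_c=0 v_peak=24 T=6

v_max²/a_max = 34²/8 = 289/2
72 < 289/2 so t_c = 0
v_peak = √(72·8) = √576 = 24
t_a = 24/8 = 3; t_c = 0
T = 2·3 = 6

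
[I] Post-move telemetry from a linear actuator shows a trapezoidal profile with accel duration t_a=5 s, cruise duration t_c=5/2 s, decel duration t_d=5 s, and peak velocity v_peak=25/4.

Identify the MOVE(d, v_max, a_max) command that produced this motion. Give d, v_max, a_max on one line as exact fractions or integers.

d=375/8 v_max=25/4 a_max=5/4

a_max = (25/4)/5 = 5/4
d_a = ½·25/4·5 = 125/8; d_c = 25/4·5/2 = 125/8
d = 2·125/8 + 125/8 = 375/8
t_c = 5/2 > 0 ⇒ limit active, v_max = 25/4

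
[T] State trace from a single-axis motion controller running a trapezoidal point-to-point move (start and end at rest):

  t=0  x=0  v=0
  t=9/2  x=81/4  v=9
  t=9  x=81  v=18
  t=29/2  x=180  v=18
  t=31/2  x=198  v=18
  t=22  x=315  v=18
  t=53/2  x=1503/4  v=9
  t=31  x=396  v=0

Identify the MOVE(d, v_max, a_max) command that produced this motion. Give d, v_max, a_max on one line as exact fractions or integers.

d=396 v_max=18 a_max=2

final state: t=31, x=396, v=0 → d = 396
a_max = (9−0)/(9/2−0) = 2
max v = 18 over t∈[9,22] → v_max = 18
check: 18·(9+13) = 396 ✓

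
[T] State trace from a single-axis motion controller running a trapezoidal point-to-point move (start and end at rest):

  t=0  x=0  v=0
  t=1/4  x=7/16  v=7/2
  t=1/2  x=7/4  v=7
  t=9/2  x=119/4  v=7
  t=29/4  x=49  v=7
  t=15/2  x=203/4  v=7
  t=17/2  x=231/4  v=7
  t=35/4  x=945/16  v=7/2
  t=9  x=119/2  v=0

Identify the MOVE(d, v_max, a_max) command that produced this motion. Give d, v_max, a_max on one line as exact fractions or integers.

final state: t=9, x=119/2, v=0 → d = 119/2
a_max = (7/2−0)/(1/4−0) = 14
max v = 7 over t∈[1/2,17/2] → v_max = 7
check: 7·(1/2+8) = 119/2 ✓

d=119/2 v_max=7 a_max=14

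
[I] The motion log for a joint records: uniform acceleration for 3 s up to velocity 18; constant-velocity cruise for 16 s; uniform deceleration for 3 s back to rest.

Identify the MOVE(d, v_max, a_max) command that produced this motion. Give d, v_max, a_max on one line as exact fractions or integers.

a_max = 18/3 = 6
d_a = ½·18·3 = 27; d_c = 18·16 = 288
d = 2·27 + 288 = 342
t_c = 16 > 0 → v_max = v_peak = 18

d=342 v_max=18 a_max=6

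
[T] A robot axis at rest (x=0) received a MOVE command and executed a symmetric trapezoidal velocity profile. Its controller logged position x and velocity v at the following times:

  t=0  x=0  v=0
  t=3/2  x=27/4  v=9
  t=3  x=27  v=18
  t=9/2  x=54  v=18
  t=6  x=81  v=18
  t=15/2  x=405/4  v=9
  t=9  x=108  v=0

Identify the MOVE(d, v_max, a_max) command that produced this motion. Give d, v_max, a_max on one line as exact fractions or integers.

d=108 v_max=18 a_max=6

final state: t=9, x=108, v=0 → d = 108
a_max = (9−0)/(3/2−0) = 6
max v = 18 over t∈[3,6] → v_max = 18
check: 18·(3+3) = 108 ✓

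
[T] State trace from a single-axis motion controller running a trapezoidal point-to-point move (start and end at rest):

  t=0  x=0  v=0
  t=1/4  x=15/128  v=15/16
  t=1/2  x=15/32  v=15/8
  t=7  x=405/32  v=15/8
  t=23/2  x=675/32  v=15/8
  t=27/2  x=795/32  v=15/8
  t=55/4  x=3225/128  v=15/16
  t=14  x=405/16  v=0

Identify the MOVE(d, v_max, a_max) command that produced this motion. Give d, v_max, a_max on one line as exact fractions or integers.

final state: t=14, x=405/16, v=0 → d = 405/16
a_max = (15/16−0)/(1/4−0) = 15/4
max v = 15/8 over t∈[1/2,27/2] → v_max = 15/8
check: 15/8·(1/2+13) = 405/16 ✓

d=405/16 v_max=15/8 a_max=15/4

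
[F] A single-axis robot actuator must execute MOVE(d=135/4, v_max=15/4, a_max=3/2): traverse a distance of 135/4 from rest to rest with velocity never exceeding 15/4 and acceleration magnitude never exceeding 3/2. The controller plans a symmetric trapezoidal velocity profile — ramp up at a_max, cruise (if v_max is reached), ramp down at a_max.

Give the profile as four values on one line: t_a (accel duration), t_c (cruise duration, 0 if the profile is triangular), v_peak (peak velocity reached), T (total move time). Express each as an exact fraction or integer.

t_a=5/2 t_c=13/2 v_peak=15/4 T=23/2

(v_max)²/a_max = (15/4)²/(3/2) = 75/8
135/4 ≥ 75/8 so v_max reached
t_a = (15/4)/(3/2) = 5/2; v_peak = 15/4
d_cruise = 135/4 − 75/8 = 195/8; t_c = (195/8)/(15/4) = 13/2
T = 2·5/2 + 13/2 = 23/2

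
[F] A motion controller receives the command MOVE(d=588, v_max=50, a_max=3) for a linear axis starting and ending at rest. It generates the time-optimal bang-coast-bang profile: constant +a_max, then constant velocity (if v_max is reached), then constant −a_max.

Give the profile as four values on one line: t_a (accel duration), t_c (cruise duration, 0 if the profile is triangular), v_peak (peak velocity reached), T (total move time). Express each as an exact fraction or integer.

vₘ²/aₘ = 50²/3 = 2500/3
588 < 2500/3 ⇒ no cruise
v_peak = √(588·3) = √1764 = 42
t_a = 42/3 = 14; t_c = 0
T = 2·14 = 28

t_a=14 t_c=0 v_peak=42 T=28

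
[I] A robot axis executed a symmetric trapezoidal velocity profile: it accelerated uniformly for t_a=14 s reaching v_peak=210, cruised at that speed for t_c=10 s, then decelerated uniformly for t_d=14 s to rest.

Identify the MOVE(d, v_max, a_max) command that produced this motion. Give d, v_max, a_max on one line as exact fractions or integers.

a_max = 210/14 = 15
d_a = ½·210·14 = 1470; d_c = 210·10 = 2100
d = 2·1470 + 2100 = 5040
t_c = 10 > 0 so v_max = 210

d=5040 v_max=210 a_max=15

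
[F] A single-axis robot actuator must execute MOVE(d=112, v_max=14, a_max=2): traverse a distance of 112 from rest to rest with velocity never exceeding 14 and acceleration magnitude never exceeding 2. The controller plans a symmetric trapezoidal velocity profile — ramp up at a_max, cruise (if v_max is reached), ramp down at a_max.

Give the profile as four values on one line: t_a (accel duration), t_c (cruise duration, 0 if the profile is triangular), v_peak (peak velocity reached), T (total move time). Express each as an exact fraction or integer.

v_max²/a_max = 14²/2 = 98
112 ≥ 98 ⇒ cruise phase
t_a = 14/2 = 7; v_peak = 14
d_cruise = 112 − 98 = 14; t_c = 14/14 = 1
T = 2·7 + 1 = 15

t_a=7 t_c=1 v_peak=14 T=15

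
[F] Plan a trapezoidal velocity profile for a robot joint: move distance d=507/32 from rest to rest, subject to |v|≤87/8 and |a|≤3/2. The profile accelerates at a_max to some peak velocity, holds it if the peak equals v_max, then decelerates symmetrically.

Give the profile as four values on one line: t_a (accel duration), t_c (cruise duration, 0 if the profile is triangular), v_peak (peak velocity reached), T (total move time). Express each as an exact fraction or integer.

v_max²/a_max = (87/8)²/(3/2) = 2523/32
507/32 < 2523/32 ⇒ no cruise
v_peak = √(507/32·3/2) = √(1521/64) = 39/8
t_a = (39/8)/(3/2) = 13/4; t_c = 0
T = 2·13/4 = 13/2

t_a=13/4 t_c=0 v_peak=39/8 T=13/2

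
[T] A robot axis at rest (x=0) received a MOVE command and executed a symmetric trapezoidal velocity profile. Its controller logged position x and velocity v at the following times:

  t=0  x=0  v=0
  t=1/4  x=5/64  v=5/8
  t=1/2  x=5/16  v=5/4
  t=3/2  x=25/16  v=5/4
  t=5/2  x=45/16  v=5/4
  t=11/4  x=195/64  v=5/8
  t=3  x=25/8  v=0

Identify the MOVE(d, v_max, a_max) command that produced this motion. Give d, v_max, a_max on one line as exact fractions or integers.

d=25/8 v_max=5/4 a_max=5/2

final state: t=3, x=25/8, v=0 → d = 25/8
a_max = (5/8−0)/(1/4−0) = 5/2
max v = 5/4 over t∈[1/2,5/2] → v_max = 5/4
check: 5/4·(1/2+2) = 25/8 ✓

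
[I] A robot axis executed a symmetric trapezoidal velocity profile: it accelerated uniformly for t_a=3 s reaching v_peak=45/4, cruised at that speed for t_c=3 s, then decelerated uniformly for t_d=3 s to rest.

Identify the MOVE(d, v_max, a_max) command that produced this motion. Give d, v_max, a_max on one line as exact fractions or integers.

a_max = (45/4)/3 = 15/4
d_a = ½·45/4·3 = 135/8; d_c = 45/4·3 = 135/4
d = 2·135/8 + 135/4 = 135/2
t_c = 3 > 0 so v_max = 45/4

d=135/2 v_max=45/4 a_max=15/4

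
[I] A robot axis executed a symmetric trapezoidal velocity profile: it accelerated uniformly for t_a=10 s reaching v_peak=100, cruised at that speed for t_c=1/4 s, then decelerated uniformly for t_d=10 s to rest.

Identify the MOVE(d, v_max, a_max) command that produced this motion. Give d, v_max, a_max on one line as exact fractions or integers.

a_max = 100/10 = 10
d_a = ½·100·10 = 500; d_c = 100·1/4 = 25
d = 2·500 + 25 = 1025
t_c = 1/4 > 0 → v_max = v_peak = 100

d=1025 v_max=100 a_max=10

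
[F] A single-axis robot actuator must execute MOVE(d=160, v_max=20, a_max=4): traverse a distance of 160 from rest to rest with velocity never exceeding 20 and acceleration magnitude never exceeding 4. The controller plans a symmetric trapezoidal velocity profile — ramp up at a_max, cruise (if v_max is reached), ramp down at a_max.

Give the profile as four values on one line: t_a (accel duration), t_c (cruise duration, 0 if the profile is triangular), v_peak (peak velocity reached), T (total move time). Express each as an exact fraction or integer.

t_a=5 t_c=3 v_peak=20 T=13

vₘ²/aₘ = 20²/4 = 100
160 ≥ 100 so v_max reached
t_a = 20/4 = 5; v_peak = 20
d_cruise = 160 − 100 = 60; t_c = 60/20 = 3
T = 2·5 + 3 = 13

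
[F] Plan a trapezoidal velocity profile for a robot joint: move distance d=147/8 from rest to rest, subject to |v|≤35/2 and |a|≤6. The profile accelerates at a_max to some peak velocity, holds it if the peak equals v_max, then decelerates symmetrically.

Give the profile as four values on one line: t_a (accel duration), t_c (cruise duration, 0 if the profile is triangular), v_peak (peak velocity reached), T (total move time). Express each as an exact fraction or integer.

t_a=7/4 t_c=0 v_peak=21/2 T=7/2

v_max²/a_max = (35/2)²/6 = 1225/24
147/8 < 1225/24 → triangular
v_peak = √(147/8·6) = √(441/4) = 21/2
t_a = (21/2)/6 = 7/4; t_c = 0
T = 2·7/4 = 7/2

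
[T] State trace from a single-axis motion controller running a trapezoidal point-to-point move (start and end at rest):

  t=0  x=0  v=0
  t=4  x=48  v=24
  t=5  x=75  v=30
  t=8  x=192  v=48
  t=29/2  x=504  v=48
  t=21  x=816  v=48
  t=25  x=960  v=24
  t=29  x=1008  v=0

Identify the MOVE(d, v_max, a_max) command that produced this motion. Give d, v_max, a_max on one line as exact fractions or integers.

d=1008 v_max=48 a_max=6

final state: t=29, x=1008, v=0 → d = 1008
a_max = (24−0)/(4−0) = 6
max v = 48 over t∈[8,21] → v_max = 48
check: 48·(8+13) = 1008 ✓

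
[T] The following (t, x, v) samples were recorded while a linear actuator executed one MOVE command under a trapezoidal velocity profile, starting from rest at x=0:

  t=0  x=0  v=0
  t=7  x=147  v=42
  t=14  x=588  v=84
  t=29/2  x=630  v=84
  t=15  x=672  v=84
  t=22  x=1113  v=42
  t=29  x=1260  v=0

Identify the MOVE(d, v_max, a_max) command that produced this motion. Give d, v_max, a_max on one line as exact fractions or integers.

d=1260 v_max=84 a_max=6

final state: t=29, x=1260, v=0 → d = 1260
a_max = (42−0)/(7−0) = 6
max v = 84 over t∈[14,15] → v_max = 84
check: 84·(14+1) = 1260 ✓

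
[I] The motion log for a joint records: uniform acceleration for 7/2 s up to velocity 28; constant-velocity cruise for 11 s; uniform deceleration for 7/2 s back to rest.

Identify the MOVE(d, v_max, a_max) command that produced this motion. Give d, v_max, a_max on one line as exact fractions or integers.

d=406 v_max=28 a_max=8

a_max = 28/(7/2) = 8
d_a = ½·28·7/2 = 49; d_c = 28·11 = 308
d = 2·49 + 308 = 406
t_c = 11 > 0 ⇒ limit active, v_max = 28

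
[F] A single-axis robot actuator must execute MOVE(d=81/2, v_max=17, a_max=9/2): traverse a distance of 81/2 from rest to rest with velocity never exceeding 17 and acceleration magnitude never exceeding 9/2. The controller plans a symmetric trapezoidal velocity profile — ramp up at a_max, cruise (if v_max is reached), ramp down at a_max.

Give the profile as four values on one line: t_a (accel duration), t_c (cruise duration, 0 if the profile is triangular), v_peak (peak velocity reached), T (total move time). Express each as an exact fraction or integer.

t_a=3 t_c=0 v_peak=27/2 T=6

v_max²/a_max = 17²/(9/2) = 578/9
81/2 < 578/9 ⇒ no cruise
v_peak = √(81/2·9/2) = √(729/4) = 27/2
t_a = (27/2)/(9/2) = 3; t_c = 0
T = 2·3 = 6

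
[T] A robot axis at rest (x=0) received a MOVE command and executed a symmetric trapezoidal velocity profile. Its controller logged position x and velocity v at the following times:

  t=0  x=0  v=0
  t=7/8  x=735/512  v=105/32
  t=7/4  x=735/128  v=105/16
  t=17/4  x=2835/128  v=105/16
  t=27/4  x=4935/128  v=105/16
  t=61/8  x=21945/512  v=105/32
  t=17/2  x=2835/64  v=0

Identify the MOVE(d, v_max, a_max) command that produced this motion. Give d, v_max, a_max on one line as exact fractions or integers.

d=2835/64 v_max=105/16 a_max=15/4

final state: t=17/2, x=2835/64, v=0 → d = 2835/64
a_max = (105/32−0)/(7/8−0) = 15/4
max v = 105/16 over t∈[7/4,27/4] → v_max = 105/16
check: 105/16·(7/4+5) = 2835/64 ✓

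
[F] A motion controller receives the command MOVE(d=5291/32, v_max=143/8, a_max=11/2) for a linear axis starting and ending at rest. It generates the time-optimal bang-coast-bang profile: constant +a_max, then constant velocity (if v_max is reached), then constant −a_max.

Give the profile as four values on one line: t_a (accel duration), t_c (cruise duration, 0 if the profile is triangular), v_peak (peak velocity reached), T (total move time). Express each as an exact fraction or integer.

t_a=13/4 t_c=6 v_peak=143/8 T=25/2

v_max²/a_max = (143/8)²/(11/2) = 1859/32
5291/32 ≥ 1859/32 → trapezoidal
t_a = (143/8)/(11/2) = 13/4; v_peak = 143/8
d_cruise = 5291/32 − 1859/32 = 429/4; t_c = (429/4)/(143/8) = 6
T = 2·13/4 + 6 = 25/2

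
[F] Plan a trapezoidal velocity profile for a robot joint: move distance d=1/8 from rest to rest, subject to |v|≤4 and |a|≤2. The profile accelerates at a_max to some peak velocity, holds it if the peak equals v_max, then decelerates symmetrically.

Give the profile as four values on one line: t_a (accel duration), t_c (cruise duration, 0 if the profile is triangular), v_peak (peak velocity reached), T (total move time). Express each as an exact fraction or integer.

v_max²/a_max = 4²/2 = 8
1/8 < 8 ⇒ no cruise
v_peak = √(1/8·2) = √(1/4) = 1/2
t_a = (1/2)/2 = 1/4; t_c = 0
T = 2·1/4 = 1/2

t_a=1/4 t_c=0 v_peak=1/2 T=1/2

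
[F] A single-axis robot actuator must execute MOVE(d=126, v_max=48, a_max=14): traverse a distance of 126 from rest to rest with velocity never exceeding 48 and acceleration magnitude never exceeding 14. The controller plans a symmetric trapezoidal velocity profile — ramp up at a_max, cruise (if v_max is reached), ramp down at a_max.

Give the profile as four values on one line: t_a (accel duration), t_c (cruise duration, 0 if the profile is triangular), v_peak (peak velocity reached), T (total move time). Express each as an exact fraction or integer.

t_a=3 t_c=0 v_peak=42 T=6

vₘ²/aₘ = 48²/14 = 1152/7
126 < 1152/7 → triangular
v_peak = √(126·14) = √1764 = 42
t_a = 42/14 = 3; t_c = 0
T = 2·3 = 6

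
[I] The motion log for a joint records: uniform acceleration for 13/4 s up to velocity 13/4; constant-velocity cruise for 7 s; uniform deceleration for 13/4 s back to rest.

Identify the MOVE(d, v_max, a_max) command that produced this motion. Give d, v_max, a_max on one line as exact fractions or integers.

a_max = (13/4)/(13/4) = 1
d_a = ½·13/4·13/4 = 169/32; d_c = 13/4·7 = 91/4
d = 2·169/32 + 91/4 = 533/16
t_c = 7 > 0 → v_max = v_peak = 13/4

d=533/16 v_max=13/4 a_max=1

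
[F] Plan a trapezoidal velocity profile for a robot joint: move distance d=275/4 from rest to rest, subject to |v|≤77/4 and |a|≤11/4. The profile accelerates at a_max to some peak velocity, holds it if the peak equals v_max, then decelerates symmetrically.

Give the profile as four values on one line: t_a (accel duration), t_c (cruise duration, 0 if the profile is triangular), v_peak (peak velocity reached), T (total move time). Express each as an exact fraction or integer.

vₘ²/aₘ = (77/4)²/(11/4) = 539/4
275/4 < 539/4 → triangular
v_peak = √(275/4·11/4) = √(3025/16) = 55/4
t_a = (55/4)/(11/4) = 5; t_c = 0
T = 2·5 = 10

t_a=5 t_c=0 v_peak=55/4 T=10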